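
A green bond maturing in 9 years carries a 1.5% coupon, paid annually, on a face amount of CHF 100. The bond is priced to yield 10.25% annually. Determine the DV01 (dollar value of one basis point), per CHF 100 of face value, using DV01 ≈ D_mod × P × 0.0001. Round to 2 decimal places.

Periodic yield y = 0.1025.
  t   CF        PV=CF/(1+0.1025)^t    t·PV
  1         1.50         1.3605         1.3605
  2         1.50         1.2341         2.4681
  3         1.50         1.1193         3.3580
  4         1.50         1.0153         4.0610
  5         1.50         0.9209         4.6043
  6         1.50         0.8353         5.0115
  7         1.50         0.7576         5.3032
  8         1.50         0.6872         5.4973
  9       101.50        42.1753       379.5781
  Σ                     50.1054       411.2422
P = 50.1054; D_Mac = 8.20754 yrs; D_mod = 7.44448 yrs.
DV01 ≈ 7.44448 × 50.1054 × 0.0001 = 0.037301.

CHF 0.04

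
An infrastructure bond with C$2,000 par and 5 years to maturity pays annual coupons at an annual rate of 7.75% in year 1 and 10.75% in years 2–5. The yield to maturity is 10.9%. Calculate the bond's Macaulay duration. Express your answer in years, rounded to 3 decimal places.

Periodic yield y = 0.109. Discount each cash flow and weight by its year:
  t   CF        PV=CF/(1+0.109)^t    t·PV
  1       155.00       139.7656       139.7656
  2       215.00       174.8137       349.6273
  3       215.00       157.6318       472.8954
  4       215.00       142.1387       568.5547
  5     2,215.00     1,320.4319     6,602.1594
  Σ                  1,934.7816     8,133.0024
Price P = Σ PV = 1,934.7816.
Macaulay duration = Σ(t·PV) / P = 8,133.0024 / 1,934.7816 = 4.20358 years.

4.204 years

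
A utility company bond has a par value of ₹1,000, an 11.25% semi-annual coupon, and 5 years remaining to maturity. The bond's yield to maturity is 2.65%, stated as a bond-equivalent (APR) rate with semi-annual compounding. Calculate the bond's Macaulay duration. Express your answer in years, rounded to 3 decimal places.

4.138 years

Periodic yield y = 0.01325. Discount each cash flow and weight by its period:
  t   CF        PV=CF/(1+0.01325)^t    t·PV
  1        56.25        55.5144        55.5144
  2        56.25        54.7885       109.5770
  3        56.25        54.0720       162.2161
  4        56.25        53.3649       213.4598
  5        56.25        52.6671       263.3355
  6        56.25        51.9784       311.8704
  7        56.25        51.2987       359.0908
  8        56.25        50.6279       405.0229
  9        56.25        49.9658       449.6924
  10    1,056.25       925.9778     9,259.7785
  Σ                  1,400.2556    11,589.5578
Price P = Σ PV = 1,400.2556.
Macaulay duration = Σ(t·PV) / P = 11,589.5578 / 1,400.2556 = 8.27674 half-year periods.
In years: 8.27674 / 2 = 4.13837 years.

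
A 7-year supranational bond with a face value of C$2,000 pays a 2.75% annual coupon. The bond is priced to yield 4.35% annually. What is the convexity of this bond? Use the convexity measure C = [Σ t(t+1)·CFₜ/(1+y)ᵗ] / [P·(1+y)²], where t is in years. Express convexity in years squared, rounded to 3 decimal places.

With y = 0.0435:
  t   CF        PV=CF/(1+0.0435)^t    t·PV        t(t+1)·PV
  1        55.00        52.7072        52.7072         105.4145
  2        55.00        50.5100       101.0201         303.0603
  3        55.00        48.4045       145.2134         580.8535
  4        55.00        46.3866       185.5465         927.7327
  5        55.00        44.4529       222.2647       1,333.5880
  6        55.00        42.5998       255.5990       1,789.1933
  7     2,055.00     1,525.3330    10,677.3307      85,418.6453
  Σ                  1,810.3941    11,639.6816      90,458.4875
P = 1,810.3941.
Convexity = Σ t(t+1)·PV / [P·(1+y)²] = 90,458.4875 / (1,810.3941 × 1.088892) = 45.88717.

45.887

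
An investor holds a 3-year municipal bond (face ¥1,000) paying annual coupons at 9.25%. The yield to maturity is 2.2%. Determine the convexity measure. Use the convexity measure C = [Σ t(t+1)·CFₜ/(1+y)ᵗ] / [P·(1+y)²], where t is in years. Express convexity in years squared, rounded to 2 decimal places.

With y = 0.022:
  t   CF        PV=CF/(1+0.022)^t    t·PV        t(t+1)·PV
  1        92.50        90.5088        90.5088         181.0176
  2        92.50        88.5605       177.1210         531.3629
  3     1,092.50     1,023.4550     3,070.3650      12,281.4602
  Σ                  1,202.5243     3,337.9948      12,993.8406
P = 1,202.5243.
Convexity = Σ t(t+1)·PV / [P·(1+y)²] = 12,993.8406 / (1,202.5243 × 1.044484) = 10.34527.

10.35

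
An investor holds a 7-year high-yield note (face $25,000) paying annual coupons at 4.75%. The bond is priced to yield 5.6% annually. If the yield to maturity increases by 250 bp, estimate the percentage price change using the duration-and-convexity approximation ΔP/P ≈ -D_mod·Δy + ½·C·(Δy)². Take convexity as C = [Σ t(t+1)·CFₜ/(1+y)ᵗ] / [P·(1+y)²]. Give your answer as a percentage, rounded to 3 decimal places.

-13.119%

With y = 0.056:
  t   CF        PV=CF/(1+0.056)^t    t·PV        t(t+1)·PV
  1     1,187.50     1,124.5265     1,124.5265       2,249.0530
  2     1,187.50     1,064.8925     2,129.7851       6,389.3552
  3     1,187.50     1,008.4210     3,025.2629      12,101.0515
  4     1,187.50       954.9441     3,819.7764      19,098.8818
  5     1,187.50       904.3031     4,521.5156      27,129.0935
  6     1,187.50       856.3476     5,138.0859      35,966.6012
  7    26,187.50    17,883.2568   125,182.7976   1,001,462.3807
  Σ                 23,796.6917   144,941.7499   1,104,396.4169
P = 23,796.6917; D_Mac = 6.09084 yrs; D_mod = 5.76784 yrs; C = 41.61794.
Duration effect: -5.76784 × (+0.025) = -0.144196
Convexity effect: 0.5 × 41.61794 × (0.025)² = +0.0130056
ΔP/P ≈ -0.144196 + 0.0130056 = -0.131190 = -13.1190%.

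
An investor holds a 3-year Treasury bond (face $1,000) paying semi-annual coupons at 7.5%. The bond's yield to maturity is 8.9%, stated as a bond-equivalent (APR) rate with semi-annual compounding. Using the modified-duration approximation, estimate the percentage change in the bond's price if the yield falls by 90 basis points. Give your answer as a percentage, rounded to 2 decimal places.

+2.36%

Periodic yield y = 0.0445. Modified duration first:
  t   CF        PV=CF/(1+0.0445)^t    t·PV
  1        37.50        35.9023        35.9023
  2        37.50        34.3728        68.7455
  3        37.50        32.9083        98.7250
  4        37.50        31.5063       126.0252
  5        37.50        30.1640       150.8200
  6     1,037.50       798.9828     4,793.8969
  Σ                    963.8366     5,274.1150
P = 963.8366; D_Mac = 5.47200 half-year periods = 2.73600 yrs; D_mod = 2.73600/(1+0.0445) = 2.61944 yrs.
ΔP/P ≈ -D_mod · Δy = -2.61944 × (-0.009) = +0.023575 = +2.3575%.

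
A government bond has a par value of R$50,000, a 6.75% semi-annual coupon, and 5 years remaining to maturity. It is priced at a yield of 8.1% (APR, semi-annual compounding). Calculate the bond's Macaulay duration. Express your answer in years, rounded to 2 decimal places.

4.30 years

Periodic yield y = 0.0405. Discount each cash flow and weight by its period:
  t   CF        PV=CF/(1+0.0405)^t    t·PV
  1     1,687.50     1,621.8164     1,621.8164
  2     1,687.50     1,558.6895     3,117.3790
  3     1,687.50     1,498.0197     4,494.0591
  4     1,687.50     1,439.7114     5,758.8456
  5     1,687.50     1,383.6727     6,918.3633
  6     1,687.50     1,329.8151     7,978.8909
  7     1,687.50     1,278.0540     8,946.3777
  8     1,687.50     1,228.3075     9,826.4600
  9     1,687.50     1,180.4974    10,624.4762
  10   51,687.50    34,750.7900   347,507.8995
  Σ                 47,269.3736   406,794.5679
Price P = Σ PV = 47,269.3736.
Macaulay duration = Σ(t·PV) / P = 406,794.5679 / 47,269.3736 = 8.60588 half-year periods.
In years: 8.60588 / 2 = 4.30294 years.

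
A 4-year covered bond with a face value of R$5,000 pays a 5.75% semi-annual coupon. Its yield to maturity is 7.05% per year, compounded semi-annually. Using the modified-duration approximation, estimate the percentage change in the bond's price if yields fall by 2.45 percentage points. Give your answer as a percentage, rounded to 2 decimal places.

+8.57%

Periodic yield y = 0.03525. Modified duration first:
  t   CF        PV=CF/(1+0.03525)^t    t·PV
  1       143.75       138.8553       138.8553
  2       143.75       134.1274       268.2547
  3       143.75       129.5604       388.6811
  4       143.75       125.1489       500.5954
  5       143.75       120.8876       604.4379
  6       143.75       116.7714       700.6283
  7       143.75       112.7953       789.5674
  8     5,143.75     3,898.6831    31,189.4651
  Σ                  4,776.8294    34,580.4852
P = 4,776.8294; D_Mac = 7.23921 half-year periods = 3.61961 yrs; D_mod = 3.61961/(1+0.03525) = 3.49636 yrs.
ΔP/P ≈ -D_mod · Δy = -3.49636 × (-0.0245) = +0.085661 = +8.5661%.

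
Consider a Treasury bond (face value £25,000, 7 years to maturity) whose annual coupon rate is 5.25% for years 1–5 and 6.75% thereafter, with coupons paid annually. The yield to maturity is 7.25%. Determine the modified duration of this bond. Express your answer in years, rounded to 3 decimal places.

5.577 years

Periodic yield y = 0.0725. First find Macaulay duration:
  t   CF        PV=CF/(1+0.0725)^t    t·PV
  1     1,312.50     1,223.7762     1,223.7762
  2     1,312.50     1,141.0501     2,282.1002
  3     1,312.50     1,063.9162     3,191.7485
  4     1,312.50       991.9964     3,967.9857
  5     1,312.50       924.9384     4,624.6920
  6     1,687.50     1,108.8173     6,652.9035
  7    26,687.50    16,350.3399   114,452.3795
  Σ                 22,804.8345   136,395.5857
P = 22,804.8345; Macaulay duration = 136,395.5857 / 22,804.8345 = 5.98099 years.
Modified duration = D_Mac / (1 + y) = 5.98099 / 1.0725 = 5.57668 years.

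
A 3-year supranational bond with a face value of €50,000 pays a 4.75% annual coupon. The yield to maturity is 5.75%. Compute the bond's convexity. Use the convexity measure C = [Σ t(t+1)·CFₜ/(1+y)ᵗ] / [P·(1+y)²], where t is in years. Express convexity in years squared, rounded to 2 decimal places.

10.08

With y = 0.0575:
  t   CF        PV=CF/(1+0.0575)^t    t·PV        t(t+1)·PV
  1     2,375.00     2,245.8629     2,245.8629       4,491.7258
  2     2,375.00     2,123.7474     4,247.4948      12,742.4844
  3    52,375.00    44,287.6777   132,863.0331     531,452.1323
  Σ                 48,657.2880   139,356.3908     548,686.3425
P = 48,657.2880.
Convexity = Σ t(t+1)·PV / [P·(1+y)²] = 548,686.3425 / (48,657.2880 × 1.118306) = 10.08360.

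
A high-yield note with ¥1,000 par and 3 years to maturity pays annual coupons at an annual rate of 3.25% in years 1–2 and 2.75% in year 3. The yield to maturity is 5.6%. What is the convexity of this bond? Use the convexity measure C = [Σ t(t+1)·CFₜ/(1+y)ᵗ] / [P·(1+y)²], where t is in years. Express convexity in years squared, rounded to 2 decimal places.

10.30

With y = 0.056:
  t   CF        PV=CF/(1+0.056)^t    t·PV        t(t+1)·PV
  1        32.50        30.7765        30.7765          61.5530
  2        32.50        29.1444        58.2889         174.8666
  3     1,027.50       872.5495     2,617.6485      10,470.5940
  Σ                    932.4704     2,706.7139      10,707.0136
P = 932.4704.
Convexity = Σ t(t+1)·PV / [P·(1+y)²] = 10,707.0136 / (932.4704 × 1.115136) = 10.29688.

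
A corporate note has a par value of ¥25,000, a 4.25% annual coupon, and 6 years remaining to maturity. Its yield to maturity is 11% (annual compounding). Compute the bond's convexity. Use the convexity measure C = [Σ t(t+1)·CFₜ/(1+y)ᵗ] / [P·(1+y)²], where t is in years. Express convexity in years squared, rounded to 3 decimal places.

28.835

With y = 0.11:
  t   CF        PV=CF/(1+0.11)^t    t·PV        t(t+1)·PV
  1     1,062.50       957.2072       957.2072       1,914.4144
  2     1,062.50       862.3488     1,724.6977       5,174.0930
  3     1,062.50       776.8908     2,330.6725       9,322.6901
  4     1,062.50       699.9017     2,799.6066      13,998.0332
  5     1,062.50       630.5420     3,152.7102      18,916.2611
  6    26,062.50    13,934.0768    83,604.4607     585,231.2252
  Σ                 17,860.9674    94,569.3550     634,556.7170
P = 17,860.9674.
Convexity = Σ t(t+1)·PV / [P·(1+y)²] = 634,556.7170 / (17,860.9674 × 1.232100) = 28.83497.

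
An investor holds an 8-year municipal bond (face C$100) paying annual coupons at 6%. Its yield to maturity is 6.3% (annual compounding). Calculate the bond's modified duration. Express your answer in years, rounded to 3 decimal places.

6.178 years

Periodic yield y = 0.063. First find Macaulay duration:
  t   CF        PV=CF/(1+0.063)^t    t·PV
  1         6.00         5.6444         5.6444
  2         6.00         5.3099        10.6198
  3         6.00         4.9952        14.9856
  4         6.00         4.6991        18.7966
  5         6.00         4.4206        22.1032
  6         6.00         4.1586        24.9519
  7         6.00         3.9122        27.3852
  8       106.00        65.0189       520.1514
  Σ                     98.1590       644.6379
P = 98.1590; Macaulay duration = 644.6379 / 98.1590 = 6.56728 years.
Modified duration = D_Mac / (1 + y) = 6.56728 / 1.063 = 6.17807 years.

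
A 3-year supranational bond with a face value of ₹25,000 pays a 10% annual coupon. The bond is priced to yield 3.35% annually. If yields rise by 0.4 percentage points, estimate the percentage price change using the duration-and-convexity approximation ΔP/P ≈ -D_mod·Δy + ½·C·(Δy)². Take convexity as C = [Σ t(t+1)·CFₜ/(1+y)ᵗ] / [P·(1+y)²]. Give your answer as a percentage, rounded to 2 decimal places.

With y = 0.0335:
  t   CF        PV=CF/(1+0.0335)^t    t·PV        t(t+1)·PV
  1     2,500.00     2,418.9647     2,418.9647       4,837.9294
  2     2,500.00     2,340.5561     4,681.1121      14,043.3363
  3    27,500.00    24,911.5787    74,734.7362     298,938.9446
  Σ                 29,671.0995    81,834.8130     317,820.2103
P = 29,671.0995; D_Mac = 2.75806 yrs; D_mod = 2.66866 yrs; C = 10.02829.
Duration effect: -2.66866 × (+0.004) = -0.010675
Convexity effect: 0.5 × 10.02829 × (0.004)² = +0.0000802
ΔP/P ≈ -0.010675 + 0.0000802 = -0.010594 = -1.0594%.

-1.06%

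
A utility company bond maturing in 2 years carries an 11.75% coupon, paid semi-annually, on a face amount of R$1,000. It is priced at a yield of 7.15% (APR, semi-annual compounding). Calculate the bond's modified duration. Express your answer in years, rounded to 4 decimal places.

Periodic yield y = 0.03575. First find Macaulay duration:
  t   CF        PV=CF/(1+0.03575)^t    t·PV
  1        58.75        56.7222        56.7222
  2        58.75        54.7644       109.5287
  3        58.75        52.8741       158.6223
  4     1,058.75       919.9700     3,679.8799
  Σ                  1,084.3306     4,004.7531
P = 1,084.3306; Macaulay duration = 4,004.7531 / 1,084.3306 = 3.69330 half-year periods = 1.84665 years.
Modified duration = D_Mac / (1 + y) = 1.84665 / 1.03575 = 1.78291 years.

1.7829 years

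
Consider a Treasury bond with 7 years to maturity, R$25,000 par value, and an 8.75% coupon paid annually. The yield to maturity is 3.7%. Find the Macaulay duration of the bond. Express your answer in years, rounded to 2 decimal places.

5.72 years

Periodic yield y = 0.037. Discount each cash flow and weight by its year:
  t   CF        PV=CF/(1+0.037)^t    t·PV
  1     2,187.50     2,109.4503     2,109.4503
  2     2,187.50     2,034.1855     4,068.3709
  3     2,187.50     1,961.6061     5,884.8182
  4     2,187.50     1,891.6162     7,566.4650
  5     2,187.50     1,824.1237     9,120.6184
  6     2,187.50     1,759.0392    10,554.2353
  7    27,187.50    21,082.2995   147,576.0968
  Σ                 32,662.3206   186,880.0549
Price P = Σ PV = 32,662.3206.
Macaulay duration = Σ(t·PV) / P = 186,880.0549 / 32,662.3206 = 5.72158 years.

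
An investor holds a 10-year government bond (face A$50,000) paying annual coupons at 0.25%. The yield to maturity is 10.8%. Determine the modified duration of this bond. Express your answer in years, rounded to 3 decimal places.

8.834 years

Periodic yield y = 0.108. First find Macaulay duration:
  t   CF        PV=CF/(1+0.108)^t    t·PV
  1       125.00       112.8159       112.8159
  2       125.00       101.8194       203.6388
  3       125.00        91.8948       275.6843
  4       125.00        82.9375       331.7500
  5       125.00        74.8533       374.2667
  6       125.00        67.5572       405.3430
  7       125.00        60.9722       426.8052
  8       125.00        55.0290       440.2323
  9       125.00        49.6652       446.9868
  10   50,125.00    17,974.4985   179,744.9848
  Σ                 18,672.0429   182,762.5078
P = 18,672.0429; Macaulay duration = 182,762.5078 / 18,672.0429 = 9.78803 years.
Modified duration = D_Mac / (1 + y) = 9.78803 / 1.108 = 8.83396 years.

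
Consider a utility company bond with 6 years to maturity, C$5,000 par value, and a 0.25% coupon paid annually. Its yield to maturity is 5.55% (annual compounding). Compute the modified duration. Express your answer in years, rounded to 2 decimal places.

Periodic yield y = 0.0555. First find Macaulay duration:
  t   CF        PV=CF/(1+0.0555)^t    t·PV
  1        12.50        11.8427        11.8427
  2        12.50        11.2200        22.4400
  3        12.50        10.6300        31.8901
  4        12.50        10.0711        40.2844
  5        12.50         9.5415        47.7077
  6     5,012.50     3,624.9745    21,749.8472
  Σ                  3,678.2800    21,904.0123
P = 3,678.2800; Macaulay duration = 21,904.0123 / 3,678.2800 = 5.95496 years.
Modified duration = D_Mac / (1 + y) = 5.95496 / 1.0555 = 5.64184 years.

5.64 years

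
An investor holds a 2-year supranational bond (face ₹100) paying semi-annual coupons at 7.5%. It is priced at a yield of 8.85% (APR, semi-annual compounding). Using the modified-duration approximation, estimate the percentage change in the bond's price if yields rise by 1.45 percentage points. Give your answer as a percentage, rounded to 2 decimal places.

Periodic yield y = 0.04425. Modified duration first:
  t   CF        PV=CF/(1+0.04425)^t    t·PV
  1         3.75         3.5911         3.5911
  2         3.75         3.4389         6.8778
  3         3.75         3.2932         9.8796
  4       103.75        87.2510       349.0038
  Σ                     97.5742       369.3523
P = 97.5742; D_Mac = 3.78535 half-year periods = 1.89267 yrs; D_mod = 1.89267/(1+0.04425) = 1.81247 yrs.
ΔP/P ≈ -D_mod · Δy = -1.81247 × (+0.0145) = -0.026281 = -2.6281%.

-2.63%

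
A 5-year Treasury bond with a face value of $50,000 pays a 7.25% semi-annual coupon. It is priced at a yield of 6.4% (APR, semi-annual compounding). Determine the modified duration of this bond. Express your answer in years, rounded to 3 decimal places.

Periodic yield y = 0.032. First find Macaulay duration:
  t   CF        PV=CF/(1+0.032)^t    t·PV
  1     1,812.50     1,756.2984     1,756.2984
  2     1,812.50     1,701.8396     3,403.6792
  3     1,812.50     1,649.0694     4,947.2081
  4     1,812.50     1,597.9354     6,391.7417
  5     1,812.50     1,548.3870     7,741.9352
  6     1,812.50     1,500.3750     9,002.2503
  7     1,812.50     1,453.8518    10,176.9625
  8     1,812.50     1,408.7711    11,270.1689
  9     1,812.50     1,365.0883    12,285.7946
  10   51,812.50    37,812.6901   378,126.9007
  Σ                 51,794.3062   445,102.9395
P = 51,794.3062; Macaulay duration = 445,102.9395 / 51,794.3062 = 8.59367 half-year periods = 4.29683 years.
Modified duration = D_Mac / (1 + y) = 4.29683 / 1.032 = 4.16360 years.

4.164 years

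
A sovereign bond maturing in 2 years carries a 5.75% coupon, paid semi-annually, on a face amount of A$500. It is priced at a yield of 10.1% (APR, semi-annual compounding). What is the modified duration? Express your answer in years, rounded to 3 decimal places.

Periodic yield y = 0.0505. First find Macaulay duration:
  t   CF        PV=CF/(1+0.0505)^t    t·PV
  1       14.375        13.6840        13.6840
  2       14.375        13.0261        26.0523
  3       14.375        12.3999        37.1998
  4      514.375       422.3725     1,689.4900
  Σ                    461.4825     1,766.4260
P = 461.4825; Macaulay duration = 1,766.4260 / 461.4825 = 3.82772 half-year periods = 1.91386 years.
Modified duration = D_Mac / (1 + y) = 1.91386 / 1.0505 = 1.82186 years.

1.822 years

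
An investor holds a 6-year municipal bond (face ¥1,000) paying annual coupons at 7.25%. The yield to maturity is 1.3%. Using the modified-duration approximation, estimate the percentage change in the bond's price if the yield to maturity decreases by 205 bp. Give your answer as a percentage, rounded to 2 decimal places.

+10.55%

Periodic yield y = 0.013. Modified duration first:
  t   CF        PV=CF/(1+0.013)^t    t·PV
  1        72.50        71.5696        71.5696
  2        72.50        70.6511       141.3023
  3        72.50        69.7445       209.2334
  4        72.50        68.8494       275.3976
  5        72.50        67.9659       339.8293
  6     1,072.50       992.5231     5,955.1387
  Σ                  1,341.3036     6,992.4708
P = 1,341.3036; D_Mac = 5.21319 yrs; D_mod = 5.21319/(1+0.013) = 5.14629 yrs.
ΔP/P ≈ -D_mod · Δy = -5.14629 × (-0.0205) = +0.105499 = +10.5499%.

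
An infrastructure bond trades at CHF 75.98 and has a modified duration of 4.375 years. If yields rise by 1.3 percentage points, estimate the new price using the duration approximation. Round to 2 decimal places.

Duration approximation: ΔP/P ≈ -D_mod · Δy = -4.375 × (+0.013) = -0.056875.
New price ≈ 75.98 × (1 - 0.056875) = 71.6586375.

CHF 71.66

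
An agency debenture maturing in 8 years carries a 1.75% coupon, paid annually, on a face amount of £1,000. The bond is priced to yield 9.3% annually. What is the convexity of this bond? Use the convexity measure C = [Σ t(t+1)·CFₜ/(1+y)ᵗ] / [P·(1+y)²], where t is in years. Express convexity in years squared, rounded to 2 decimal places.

With y = 0.093:
  t   CF        PV=CF/(1+0.093)^t    t·PV        t(t+1)·PV
  1        17.50        16.0110        16.0110          32.0220
  2        17.50        14.6487        29.2973          87.8919
  3        17.50        13.4022        40.2067         160.8269
  4        17.50        12.2619        49.0476         245.2378
  5        17.50        11.2186        56.0928         336.5569
  6        17.50        10.2640        61.5841         431.0884
  7        17.50         9.3907        65.7347         525.8779
  8     1,017.50       499.5433     3,996.3463      35,967.1163
  Σ                    586.7403     4,314.3205      37,786.6181
P = 586.7403.
Convexity = Σ t(t+1)·PV / [P·(1+y)²] = 37,786.6181 / (586.7403 × 1.194649) = 53.90782.

53.91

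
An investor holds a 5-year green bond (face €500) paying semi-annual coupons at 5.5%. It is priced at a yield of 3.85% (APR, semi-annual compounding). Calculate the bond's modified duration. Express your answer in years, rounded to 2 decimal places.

4.38 years

Periodic yield y = 0.01925. First find Macaulay duration:
  t   CF        PV=CF/(1+0.01925)^t    t·PV
  1        13.75        13.4903        13.4903
  2        13.75        13.2355        26.4711
  3        13.75        12.9856        38.9567
  4        13.75        12.7403        50.9612
  5        13.75        12.4997        62.4984
  6        13.75        12.2636        73.5817
  7        13.75        12.0320        84.2240
  8        13.75        11.8048        94.4380
  9        13.75        11.5818       104.2362
  10      513.75       424.5654     4,245.6543
  Σ                    537.1990     4,794.5119
P = 537.1990; Macaulay duration = 4,794.5119 / 537.1990 = 8.92502 half-year periods = 4.46251 years.
Modified duration = D_Mac / (1 + y) = 4.46251 / 1.01925 = 4.37823 years.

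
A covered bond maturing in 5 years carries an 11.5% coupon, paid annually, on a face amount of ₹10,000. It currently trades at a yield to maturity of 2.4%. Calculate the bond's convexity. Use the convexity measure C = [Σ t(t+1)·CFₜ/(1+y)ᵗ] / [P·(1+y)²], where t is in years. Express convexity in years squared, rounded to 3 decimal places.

With y = 0.024:
  t   CF        PV=CF/(1+0.024)^t    t·PV        t(t+1)·PV
  1     1,150.00     1,123.0469     1,123.0469       2,246.0938
  2     1,150.00     1,096.7255     2,193.4509       6,580.3528
  3     1,150.00     1,071.0210     3,213.0629      12,852.2515
  4     1,150.00     1,045.9189     4,183.6756      20,918.3781
  5    11,150.00     9,903.1894    49,515.9469     297,095.6814
  Σ                 14,239.9016    60,229.1832     339,692.7576
P = 14,239.9016.
Convexity = Σ t(t+1)·PV / [P·(1+y)²] = 339,692.7576 / (14,239.9016 × 1.048576) = 22.74989.

22.750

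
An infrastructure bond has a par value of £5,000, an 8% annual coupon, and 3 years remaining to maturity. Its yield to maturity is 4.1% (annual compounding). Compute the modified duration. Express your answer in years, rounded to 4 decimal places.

2.6846 years

Periodic yield y = 0.041. First find Macaulay duration:
  t   CF        PV=CF/(1+0.041)^t    t·PV
  1       400.00       384.2459       384.2459
  2       400.00       369.1123       738.2246
  3     5,400.00     4,786.7591    14,360.2773
  Σ                  5,540.1173    15,482.7478
P = 5,540.1173; Macaulay duration = 15,482.7478 / 5,540.1173 = 2.79466 years.
Modified duration = D_Mac / (1 + y) = 2.79466 / 1.041 = 2.68459 years.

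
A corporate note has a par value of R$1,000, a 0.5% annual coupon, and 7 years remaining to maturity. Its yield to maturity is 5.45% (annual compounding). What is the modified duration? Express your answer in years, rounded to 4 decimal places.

6.5175 years

Periodic yield y = 0.0545. First find Macaulay duration:
  t   CF        PV=CF/(1+0.0545)^t    t·PV
  1         5.00         4.7416         4.7416
  2         5.00         4.4965         8.9930
  3         5.00         4.2641        12.7924
  4         5.00         4.0437        16.1750
  5         5.00         3.8348        19.1738
  6         5.00         3.6366        21.8193
  7     1,005.00       693.1703     4,852.1924
  Σ                    718.1876     4,935.8875
P = 718.1876; Macaulay duration = 4,935.8875 / 718.1876 = 6.87270 years.
Modified duration = D_Mac / (1 + y) = 6.87270 / 1.0545 = 6.51750 years.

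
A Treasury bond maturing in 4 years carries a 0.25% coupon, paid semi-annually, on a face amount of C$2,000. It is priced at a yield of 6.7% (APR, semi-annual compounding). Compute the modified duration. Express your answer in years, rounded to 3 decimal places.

3.851 years

Periodic yield y = 0.0335. First find Macaulay duration:
  t   CF        PV=CF/(1+0.0335)^t    t·PV
  1         2.50         2.4190         2.4190
  2         2.50         2.3406         4.6811
  3         2.50         2.2647         6.7941
  4         2.50         2.1913         8.7651
  5         2.50         2.1203        10.6013
  6         2.50         2.0515        12.3092
  7         2.50         1.9850        13.8952
  8     2,002.50     1,538.4687    12,307.7499
  Σ                  1,553.8410    12,367.2148
P = 1,553.8410; Macaulay duration = 12,367.2148 / 1,553.8410 = 7.95912 half-year periods = 3.97956 years.
Modified duration = D_Mac / (1 + y) = 3.97956 / 1.0335 = 3.85057 years.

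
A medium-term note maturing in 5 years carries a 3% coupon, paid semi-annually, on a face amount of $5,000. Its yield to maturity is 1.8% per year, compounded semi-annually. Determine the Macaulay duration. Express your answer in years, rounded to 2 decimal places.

Periodic yield y = 0.009. Discount each cash flow and weight by its period:
  t   CF        PV=CF/(1+0.009)^t    t·PV
  1        75.00        74.3310        74.3310
  2        75.00        73.6680       147.3360
  3        75.00        73.0109       219.0327
  4        75.00        72.3597       289.4387
  5        75.00        71.7142       358.5712
  6        75.00        71.0746       426.4474
  7        75.00        70.4406       493.0843
  8        75.00        69.8123       558.4984
  9        75.00        69.1896       622.7063
  10    5,075.00     4,640.0684    46,400.6842
  Σ                  5,285.6693    49,590.1303
Price P = Σ PV = 5,285.6693.
Macaulay duration = Σ(t·PV) / P = 49,590.1303 / 5,285.6693 = 9.38200 half-year periods.
In years: 9.38200 / 2 = 4.69100 years.

4.69 years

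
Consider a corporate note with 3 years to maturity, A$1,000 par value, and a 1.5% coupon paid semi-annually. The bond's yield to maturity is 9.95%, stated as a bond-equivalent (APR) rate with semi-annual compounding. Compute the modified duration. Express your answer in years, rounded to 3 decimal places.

2.797 years

Periodic yield y = 0.04975. First find Macaulay duration:
  t   CF        PV=CF/(1+0.04975)^t    t·PV
  1         7.50         7.1446         7.1446
  2         7.50         6.8060        13.6119
  3         7.50         6.4834        19.4502
  4         7.50         6.1761        24.7046
  5         7.50         5.8834        29.4172
  6     1,007.50       752.8869     4,517.3215
  Σ                    785.3805     4,611.6501
P = 785.3805; Macaulay duration = 4,611.6501 / 785.3805 = 5.87187 half-year periods = 2.93593 years.
Modified duration = D_Mac / (1 + y) = 2.93593 / 1.04975 = 2.79679 years.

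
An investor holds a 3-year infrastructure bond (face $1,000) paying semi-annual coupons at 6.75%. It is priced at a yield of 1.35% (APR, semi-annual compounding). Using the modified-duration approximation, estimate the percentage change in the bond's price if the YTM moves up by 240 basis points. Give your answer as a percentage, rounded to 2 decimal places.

Periodic yield y = 0.00675. Modified duration first:
  t   CF        PV=CF/(1+0.00675)^t    t·PV
  1        33.75        33.5237        33.5237
  2        33.75        33.2989        66.5979
  3        33.75        33.0757        99.2271
  4        33.75        32.8539       131.4157
  5        33.75        32.6336       163.1682
  6     1,033.75       992.8547     5,957.1282
  Σ                  1,158.2406     6,451.0607
P = 1,158.2406; D_Mac = 5.56971 half-year periods = 2.78485 yrs; D_mod = 2.78485/(1+0.00675) = 2.76618 yrs.
ΔP/P ≈ -D_mod · Δy = -2.76618 × (+0.024) = -0.066388 = -6.6388%.

-6.64%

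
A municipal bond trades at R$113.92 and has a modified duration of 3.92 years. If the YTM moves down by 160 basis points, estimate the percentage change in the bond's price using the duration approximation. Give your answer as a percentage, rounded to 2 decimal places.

+6.27%

Duration approximation: ΔP/P ≈ -D_mod · Δy = -3.92 × (-0.016) = +0.062720.
As a percentage: +6.2720%.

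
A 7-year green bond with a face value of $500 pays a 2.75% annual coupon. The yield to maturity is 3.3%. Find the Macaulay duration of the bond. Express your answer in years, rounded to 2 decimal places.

6.45 years

Periodic yield y = 0.033. Discount each cash flow and weight by its year:
  t   CF        PV=CF/(1+0.033)^t    t·PV
  1        13.75        13.3107        13.3107
  2        13.75        12.8855        25.7710
  3        13.75        12.4739        37.4217
  4        13.75        12.0754        48.3016
  5        13.75        11.6896        58.4482
  6        13.75        11.3162        67.8972
  7       513.75       409.3074     2,865.1517
  Σ                    483.0588     3,116.3022
Price P = Σ PV = 483.0588.
Macaulay duration = Σ(t·PV) / P = 3,116.3022 / 483.0588 = 6.45119 years.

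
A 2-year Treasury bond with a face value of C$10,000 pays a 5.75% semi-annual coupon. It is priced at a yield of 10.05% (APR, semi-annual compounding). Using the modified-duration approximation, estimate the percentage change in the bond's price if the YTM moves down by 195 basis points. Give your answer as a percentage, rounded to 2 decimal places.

Periodic yield y = 0.05025. Modified duration first:
  t   CF        PV=CF/(1+0.05025)^t    t·PV
  1       287.50       273.7443       273.7443
  2       287.50       260.6468       521.2937
  3       287.50       248.1760       744.5280
  4    10,287.50     8,455.4960    33,821.9839
  Σ                  9,238.0632    35,361.5499
P = 9,238.0632; D_Mac = 3.82781 half-year periods = 1.91390 yrs; D_mod = 1.91390/(1+0.05025) = 1.82233 yrs.
ΔP/P ≈ -D_mod · Δy = -1.82233 × (-0.0195) = +0.035535 = +3.5535%.

+3.55%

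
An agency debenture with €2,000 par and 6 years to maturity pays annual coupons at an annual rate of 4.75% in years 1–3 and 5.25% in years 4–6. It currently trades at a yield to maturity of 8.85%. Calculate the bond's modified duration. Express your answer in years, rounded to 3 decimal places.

4.846 years

Periodic yield y = 0.0885. First find Macaulay duration:
  t   CF        PV=CF/(1+0.0885)^t    t·PV
  1        95.00        87.2761        87.2761
  2        95.00        80.1801       160.3603
  3        95.00        73.6611       220.9834
  4       105.00        74.7955       299.1821
  5       105.00        68.7143       343.5715
  6     2,105.00     1,265.5564     7,593.3383
  Σ                  1,650.1835     8,704.7116
P = 1,650.1835; Macaulay duration = 8,704.7116 / 1,650.1835 = 5.27500 years.
Modified duration = D_Mac / (1 + y) = 5.27500 / 1.0885 = 4.84611 years.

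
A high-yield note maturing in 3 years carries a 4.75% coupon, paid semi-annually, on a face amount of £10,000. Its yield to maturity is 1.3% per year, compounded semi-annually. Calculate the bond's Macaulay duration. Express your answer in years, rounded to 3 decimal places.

2.841 years

Periodic yield y = 0.0065. Discount each cash flow and weight by its period:
  t   CF        PV=CF/(1+0.0065)^t    t·PV
  1       237.50       235.9662       235.9662
  2       237.50       234.4423       468.8847
  3       237.50       232.9283       698.7849
  4       237.50       231.4241       925.6962
  5       237.50       229.9295     1,149.6476
  6    10,237.50     9,847.1656    59,082.9933
  Σ                 11,011.8560    62,561.9729
Price P = Σ PV = 11,011.8560.
Macaulay duration = Σ(t·PV) / P = 62,561.9729 / 11,011.8560 = 5.68133 half-year periods.
In years: 5.68133 / 2 = 2.84066 years.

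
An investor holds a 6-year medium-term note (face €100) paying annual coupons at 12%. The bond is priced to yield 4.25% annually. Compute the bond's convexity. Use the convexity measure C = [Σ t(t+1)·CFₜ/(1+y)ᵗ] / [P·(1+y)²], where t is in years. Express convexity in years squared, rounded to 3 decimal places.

With y = 0.0425:
  t   CF        PV=CF/(1+0.0425)^t    t·PV        t(t+1)·PV
  1        12.00        11.5108        11.5108          23.0216
  2        12.00        11.0415        22.0831          66.2492
  3        12.00        10.5914        31.7742         127.0967
  4        12.00        10.1596        40.6384         203.1922
  5        12.00         9.7454        48.7271         292.3628
  6       112.00        87.2492       523.4954       3,664.4680
  Σ                    140.2980       678.2290       4,376.3905
P = 140.2980.
Convexity = Σ t(t+1)·PV / [P·(1+y)²] = 4,376.3905 / (140.2980 × 1.086806) = 28.70202.

28.702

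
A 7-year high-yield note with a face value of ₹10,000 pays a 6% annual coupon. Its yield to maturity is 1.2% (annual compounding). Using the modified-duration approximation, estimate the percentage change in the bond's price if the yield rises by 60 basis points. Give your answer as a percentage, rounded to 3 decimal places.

Periodic yield y = 0.012. Modified duration first:
  t   CF        PV=CF/(1+0.012)^t    t·PV
  1       600.00       592.8854       592.8854
  2       600.00       585.8551     1,171.7102
  3       600.00       578.9082     1,736.7246
  4       600.00       572.0437     2,288.1748
  5       600.00       565.2606     2,826.3028
  6       600.00       558.5579     3,351.3472
  7    10,600.00     9,750.8456    68,255.9189
  Σ                 13,204.3564    80,223.0640
P = 13,204.3564; D_Mac = 6.07550 yrs; D_mod = 6.07550/(1+0.012) = 6.00346 yrs.
ΔP/P ≈ -D_mod · Δy = -6.00346 × (+0.006) = -0.036021 = -3.6021%.

-3.602%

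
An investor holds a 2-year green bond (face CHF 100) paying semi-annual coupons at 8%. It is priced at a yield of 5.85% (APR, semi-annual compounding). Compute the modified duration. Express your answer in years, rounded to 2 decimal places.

Periodic yield y = 0.02925. First find Macaulay duration:
  t   CF        PV=CF/(1+0.02925)^t    t·PV
  1         4.00         3.8863         3.8863
  2         4.00         3.7759         7.5518
  3         4.00         3.6686        11.0057
  4       104.00        92.6723       370.6891
  Σ                    104.0031       393.1329
P = 104.0031; Macaulay duration = 393.1329 / 104.0031 = 3.78001 half-year periods = 1.89001 years.
Modified duration = D_Mac / (1 + y) = 1.89001 / 1.02925 = 1.83629 years.

1.84 years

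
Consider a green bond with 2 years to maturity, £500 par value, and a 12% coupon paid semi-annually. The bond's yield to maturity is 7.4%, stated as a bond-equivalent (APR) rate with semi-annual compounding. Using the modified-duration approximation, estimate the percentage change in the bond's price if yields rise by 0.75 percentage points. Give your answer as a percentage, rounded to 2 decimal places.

Periodic yield y = 0.037. Modified duration first:
  t   CF        PV=CF/(1+0.037)^t    t·PV
  1        30.00        28.9296        28.9296
  2        30.00        27.8974        55.7948
  3        30.00        26.9020        80.7061
  4       530.00       458.3116     1,833.2464
  Σ                    542.0406     1,998.6769
P = 542.0406; D_Mac = 3.68732 half-year periods = 1.84366 yrs; D_mod = 1.84366/(1+0.037) = 1.77788 yrs.
ΔP/P ≈ -D_mod · Δy = -1.77788 × (+0.0075) = -0.013334 = -1.3334%.

-1.33%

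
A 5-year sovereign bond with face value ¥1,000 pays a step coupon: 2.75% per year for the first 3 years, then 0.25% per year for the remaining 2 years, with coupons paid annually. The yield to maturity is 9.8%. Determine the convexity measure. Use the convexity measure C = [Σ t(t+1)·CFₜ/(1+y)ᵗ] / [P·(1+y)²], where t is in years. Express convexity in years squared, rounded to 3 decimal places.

22.937

With y = 0.098:
  t   CF        PV=CF/(1+0.098)^t    t·PV        t(t+1)·PV
  1        27.50        25.0455        25.0455          50.0911
  2        27.50        22.8101        45.6203         136.8609
  3        27.50        20.7743        62.3228         249.2912
  4         2.50         1.7200         6.8800          34.4002
  5     1,002.50       628.1635     3,140.8174      18,844.9043
  Σ                    698.5134     3,280.6860      19,315.5476
P = 698.5134.
Convexity = Σ t(t+1)·PV / [P·(1+y)²] = 19,315.5476 / (698.5134 × 1.205604) = 22.93652.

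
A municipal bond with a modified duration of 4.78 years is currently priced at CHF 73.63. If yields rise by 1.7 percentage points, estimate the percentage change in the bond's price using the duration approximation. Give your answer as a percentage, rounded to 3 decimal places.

-8.126%

Duration approximation: ΔP/P ≈ -D_mod · Δy = -4.78 × (+0.017) = -0.081260.
As a percentage: -8.1260%.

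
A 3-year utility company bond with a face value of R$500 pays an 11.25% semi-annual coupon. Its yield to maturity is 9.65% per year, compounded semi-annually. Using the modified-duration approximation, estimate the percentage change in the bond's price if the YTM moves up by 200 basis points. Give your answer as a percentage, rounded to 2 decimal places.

-5.03%

Periodic yield y = 0.04825. Modified duration first:
  t   CF        PV=CF/(1+0.04825)^t    t·PV
  1       28.125        26.8304        26.8304
  2       28.125        25.5955        51.1909
  3       28.125        24.4173        73.2519
  4       28.125        23.2934        93.1736
  5       28.125        22.2212       111.1062
  6      528.125       398.0590     2,388.3543
  Σ                    520.4169     2,743.9074
P = 520.4169; D_Mac = 5.27252 half-year periods = 2.63626 yrs; D_mod = 2.63626/(1+0.04825) = 2.51491 yrs.
ΔP/P ≈ -D_mod · Δy = -2.51491 × (+0.02) = -0.050298 = -5.0298%.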